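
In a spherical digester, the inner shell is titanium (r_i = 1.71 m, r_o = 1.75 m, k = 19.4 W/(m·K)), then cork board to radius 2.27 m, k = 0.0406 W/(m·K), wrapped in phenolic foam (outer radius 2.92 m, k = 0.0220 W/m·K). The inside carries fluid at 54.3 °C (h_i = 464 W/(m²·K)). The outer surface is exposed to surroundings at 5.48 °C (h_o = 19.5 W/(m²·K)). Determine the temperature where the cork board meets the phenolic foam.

T = 33.8 °C

Series thermal resistances, inner to outer:
  R_conv,in = 1/(4πr²h) = 1/(4π·1.71²·464) = 5.865×10^-5 K/W
  R_titanium = (1/1.71 − 1/1.75)/(4πk) = 0.01337/(4π·19.4) = 5.483×10^-5 K/W
  R_cork board = (1/1.75 − 1/2.27)/(4πk) = 0.1309/(4π·0.0406) = 0.2566 K/W
  R_phenolic foam = (1/2.27 − 1/2.92)/(4πk) = 0.09806/(4π·0.0220) = 0.3547 K/W
  R_conv,out = 1/(4πr²h) = 1/(4π·2.92²·19.5) = 4.786×10^-4 K/W
ΣR = 5.865×10^-5 + 5.483×10^-5 + 0.2566 + 0.3547 + 4.786×10^-4 = 0.6119 K/W
Q = ΔT/ΣR = (54.3 °C − 5.48 °C)/0.6119 = 79.78 W
From the inner boundary to the cork board/phenolic foam interface, ΣR_partial = 0.2567 K/W.
T_interface = T_in − Q·ΣR_partial = 54.3 °C − (79.78)(0.2567) = 33.8 °C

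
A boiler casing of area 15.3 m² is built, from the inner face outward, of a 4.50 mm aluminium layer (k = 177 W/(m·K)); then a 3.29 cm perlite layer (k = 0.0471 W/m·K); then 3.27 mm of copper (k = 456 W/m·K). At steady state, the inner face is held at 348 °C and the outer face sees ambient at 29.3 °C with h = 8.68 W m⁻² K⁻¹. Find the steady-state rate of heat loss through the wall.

Treat each layer as a resistance in series:
  R_aluminium = L/(kA) = 0.00450/(177·15.3) = 1.662×10^-6 K/W
  R_perlite = L/(kA) = 0.0329/(0.0471·15.3) = 0.04565 K/W
  R_copper = L/(kA) = 0.00327/(456·15.3) = 4.687×10^-7 K/W
  R_conv,out = 1/(hA) = 1/(8.68·15.3) = 0.007530 K/W
ΣR = 1.662×10^-6 + 0.04565 + 4.687×10^-7 + 0.007530 = 0.05318 K/W
Q = ΔT/ΣR = (348 °C − 29.3 °C)/0.05318 = 5990 W

Q = 5990 W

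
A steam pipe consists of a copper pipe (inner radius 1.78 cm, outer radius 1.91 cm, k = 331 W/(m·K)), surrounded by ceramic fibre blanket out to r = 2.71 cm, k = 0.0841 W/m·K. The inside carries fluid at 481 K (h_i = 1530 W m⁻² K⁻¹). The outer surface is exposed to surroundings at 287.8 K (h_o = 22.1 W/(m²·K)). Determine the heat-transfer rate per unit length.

Treat each layer as a resistance in series:
  R'_conv,in = 1/(2πr h) = 1/(2π·0.0178·1530) = 0.005844 m·K/W
  R'_copper = ln(0.0191/0.0178)/(2πk) = 0.07049/(2π·331) = 3.389×10^-5 m·K/W
  R'_ceramic fibre blanket = ln(0.0271/0.0191)/(2πk) = 0.3498/(2π·0.0841) = 0.6621 m·K/W
  R'_conv,out = 1/(2πr h) = 1/(2π·0.0271·22.1) = 0.2657 m·K/W
ΣR = 0.005844 + 3.389×10^-5 + 0.6621 + 0.2657 = 0.9337 m·K/W
Q' = ΔT/ΣR = (481 K − 287.8 K)/0.9337 = 207 W/m

Q' = 207 W/m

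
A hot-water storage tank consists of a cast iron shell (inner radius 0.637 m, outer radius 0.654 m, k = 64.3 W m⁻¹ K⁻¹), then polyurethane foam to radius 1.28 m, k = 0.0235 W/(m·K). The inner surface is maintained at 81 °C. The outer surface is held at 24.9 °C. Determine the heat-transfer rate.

Treat each layer as a resistance in series:
  R_cast iron = (1/0.637 − 1/0.654)/(4πk) = 0.04081/(4π·64.3) = 5.050×10^-5 K/W
  R_polyurethane foam = (1/0.654 − 1/1.28)/(4πk) = 0.7478/(4π·0.0235) = 2.532 K/W
ΣR = 5.050×10^-5 + 2.532 = 2.532 K/W
Q = ΔT/ΣR = (81 °C − 24.9 °C)/2.532 = 22.2 W

Q = 22.2 W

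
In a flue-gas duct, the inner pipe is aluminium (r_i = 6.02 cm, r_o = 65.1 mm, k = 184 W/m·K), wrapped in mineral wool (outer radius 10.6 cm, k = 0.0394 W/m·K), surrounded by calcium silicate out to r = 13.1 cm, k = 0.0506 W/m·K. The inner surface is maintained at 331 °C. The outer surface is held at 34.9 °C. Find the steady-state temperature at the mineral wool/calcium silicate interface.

Series thermal resistances, inner to outer:
  R'_aluminium = ln(0.0651/0.0602)/(2πk) = 0.07825/(2π·184) = 6.769×10^-5 m·K/W
  R'_mineral wool = ln(0.106/0.0651)/(2πk) = 0.4875/(2π·0.0394) = 1.969 m·K/W
  R'_calcium silicate = ln(0.131/0.106)/(2πk) = 0.2118/(2π·0.0506) = 0.6661 m·K/W
ΣR = 6.769×10^-5 + 1.969 + 0.6661 = 2.635 m·K/W
Q' = ΔT/ΣR = (331 °C − 34.9 °C)/2.635 = 112.4 W/m
From the inner boundary to the mineral wool/calcium silicate interface, ΣR_partial = 1.969 m·K/W.
T_interface = T_in − Q'·ΣR_partial = 331 °C − (112.4)(1.969) = 110 °C

T = 110 °C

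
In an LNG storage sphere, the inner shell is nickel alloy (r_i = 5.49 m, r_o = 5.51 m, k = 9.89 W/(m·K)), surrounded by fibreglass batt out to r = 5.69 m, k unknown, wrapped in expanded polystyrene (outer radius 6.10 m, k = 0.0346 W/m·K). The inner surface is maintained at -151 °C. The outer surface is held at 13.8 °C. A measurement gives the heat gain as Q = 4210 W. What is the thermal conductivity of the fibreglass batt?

k = 0.0382 W/m·K

ΣR = ΔT/Q = |-151 − 13.8|/4210 = 0.03914 K/W
Known resistances:
  R_nickel alloy = (1/5.49 − 1/5.51)/(4πk) = 6.612×10^-4/(4π·9.89) = 5.320×10^-6 K/W
  R_expanded polystyrene = (1/5.69 − 1/6.10)/(4πk) = 0.01181/(4π·0.0346) = 0.02717 K/W
R_fibreglass batt = ΣR − ΣR_known = 0.03914 − 0.02718 = 0.01196 K/W
(1/r₁−1/r₂)/(4πk) = 0.01196 ⇒ k = 0.005741/(4π·0.01196) = 0.0382 W/m·K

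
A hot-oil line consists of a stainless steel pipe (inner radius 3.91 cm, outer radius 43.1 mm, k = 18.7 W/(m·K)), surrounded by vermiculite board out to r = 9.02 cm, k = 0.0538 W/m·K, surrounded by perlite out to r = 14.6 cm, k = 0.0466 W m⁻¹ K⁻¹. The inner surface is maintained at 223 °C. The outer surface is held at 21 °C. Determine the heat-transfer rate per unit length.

Series thermal resistances, inner to outer:
  R'_stainless steel = ln(0.0431/0.0391)/(2πk) = 0.09740/(2π·18.7) = 8.290×10^-4 m·K/W
  R'_vermiculite board = ln(0.0902/0.0431)/(2πk) = 0.7385/(2π·0.0538) = 2.185 m·K/W
  R'_perlite = ln(0.146/0.0902)/(2πk) = 0.4816/(2π·0.0466) = 1.645 m·K/W
ΣR = 8.290×10^-4 + 2.185 + 1.645 = 3.831 m·K/W
Q' = ΔT/ΣR = (223 °C − 21 °C)/3.831 = 52.7 W/m

Q' = 52.7 W/m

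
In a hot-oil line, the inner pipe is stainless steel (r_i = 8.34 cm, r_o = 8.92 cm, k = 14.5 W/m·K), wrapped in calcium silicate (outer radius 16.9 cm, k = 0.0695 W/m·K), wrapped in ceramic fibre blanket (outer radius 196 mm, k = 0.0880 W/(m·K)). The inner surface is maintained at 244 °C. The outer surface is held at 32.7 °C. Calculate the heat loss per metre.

Q' = 122 W/m

Series thermal resistances, inner to outer:
  R'_stainless steel = ln(0.0892/0.0834)/(2πk) = 0.06723/(2π·14.5) = 7.380×10^-4 m·K/W
  R'_calcium silicate = ln(0.169/0.0892)/(2πk) = 0.6390/(2π·0.0695) = 1.463 m·K/W
  R'_ceramic fibre blanket = ln(0.196/0.169)/(2πk) = 0.1482/(2π·0.0880) = 0.2681 m·K/W
ΣR = 7.380×10^-4 + 1.463 + 0.2681 = 1.732 m·K/W
Q' = ΔT/ΣR = (244 °C − 32.7 °C)/1.732 = 122 W/m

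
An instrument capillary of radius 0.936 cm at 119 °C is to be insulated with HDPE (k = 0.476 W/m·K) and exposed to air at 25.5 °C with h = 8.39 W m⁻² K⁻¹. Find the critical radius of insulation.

r_cr = 5.67 cm

For a cylinder, r_cr = k_ins/h = 0.476/8.39 = 0.0567 m = 5.67 cm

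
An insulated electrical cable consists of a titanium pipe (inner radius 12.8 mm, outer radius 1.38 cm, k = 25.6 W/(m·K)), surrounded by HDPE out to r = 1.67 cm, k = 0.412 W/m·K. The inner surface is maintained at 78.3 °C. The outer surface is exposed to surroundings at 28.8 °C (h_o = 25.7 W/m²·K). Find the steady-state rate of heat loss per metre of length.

Q' = 111 W/m

Treat each layer as a resistance in series:
  R'_titanium = ln(0.0138/0.0128)/(2πk) = 0.07522/(2π·25.6) = 4.677×10^-4 m·K/W
  R'_HDPE = ln(0.0167/0.0138)/(2πk) = 0.1907/(2π·0.412) = 0.07368 m·K/W
  R'_conv,out = 1/(2πr h) = 1/(2π·0.0167·25.7) = 0.3708 m·K/W
ΣR = 4.677×10^-4 + 0.07368 + 0.3708 = 0.4449 m·K/W
Q' = ΔT/ΣR = (78.3 °C − 28.8 °C)/0.4449 = 111 W/m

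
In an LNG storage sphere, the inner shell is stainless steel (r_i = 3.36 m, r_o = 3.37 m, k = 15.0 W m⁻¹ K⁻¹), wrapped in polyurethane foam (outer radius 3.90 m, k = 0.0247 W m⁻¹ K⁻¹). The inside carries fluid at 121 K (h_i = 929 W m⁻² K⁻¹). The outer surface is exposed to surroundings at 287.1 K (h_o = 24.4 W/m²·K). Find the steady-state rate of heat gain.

Q = 1280 W

Series thermal resistances, inner to outer:
  R_conv,in = 1/(4πr²h) = 1/(4π·3.36²·929) = 7.587×10^-6 K/W
  R_stainless steel = (1/3.36 − 1/3.37)/(4πk) = 8.831×10^-4/(4π·15.0) = 4.685×10^-6 K/W
  R_polyurethane foam = (1/3.37 − 1/3.90)/(4πk) = 0.04033/(4π·0.0247) = 0.1299 K/W
  R_conv,out = 1/(4πr²h) = 1/(4π·3.90²·24.4) = 2.144×10^-4 K/W
ΣR = 7.587×10^-6 + 4.685×10^-6 + 0.1299 + 2.144×10^-4 = 0.1301 K/W
Q = ΔT/ΣR = (121 K − 287.1 K)/0.1301 = -1280 W
(Negative Q ⇒ heat flows inward; heat gain = 1280 W.)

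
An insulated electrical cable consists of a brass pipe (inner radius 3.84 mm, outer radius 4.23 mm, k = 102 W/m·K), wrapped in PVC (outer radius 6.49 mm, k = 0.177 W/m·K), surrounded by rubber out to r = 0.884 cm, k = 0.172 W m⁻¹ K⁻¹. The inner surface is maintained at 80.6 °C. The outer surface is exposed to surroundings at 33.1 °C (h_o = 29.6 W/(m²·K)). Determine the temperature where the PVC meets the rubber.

T = 66.3 °C

Treat each layer as a resistance in series:
  R'_brass = ln(0.00423/0.00384)/(2πk) = 0.09673/(2π·102) = 1.509×10^-4 m·K/W
  R'_PVC = ln(0.00649/0.00423)/(2πk) = 0.4281/(2π·0.177) = 0.3849 m·K/W
  R'_rubber = ln(0.00884/0.00649)/(2πk) = 0.3090/(2π·0.172) = 0.2859 m·K/W
  R'_conv,out = 1/(2πr h) = 1/(2π·0.00884·29.6) = 0.6082 m·K/W
ΣR = 1.509×10^-4 + 0.3849 + 0.2859 + 0.6082 = 1.279 m·K/W
Q' = ΔT/ΣR = (80.6 °C − 33.1 °C)/1.279 = 37.14 W/m
From the inner boundary to the PVC/rubber interface, ΣR_partial = 0.3851 m·K/W.
T_interface = T_in − Q'·ΣR_partial = 80.6 °C − (37.14)(0.3851) = 66.3 °C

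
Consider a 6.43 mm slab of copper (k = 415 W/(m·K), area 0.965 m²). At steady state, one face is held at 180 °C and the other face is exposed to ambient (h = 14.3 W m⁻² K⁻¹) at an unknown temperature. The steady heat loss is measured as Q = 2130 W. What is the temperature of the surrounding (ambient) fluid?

T_out = 25.6 °C

Sum the resistances:
  R_copper = L/(kA) = 0.00643/(415·0.965) = 1.606×10^-5 K/W
  R_conv,out = 1/(hA) = 1/(14.3·0.965) = 0.07247 K/W
ΣR = 0.07248 K/W
ΔT = Q·ΣR = 2130 × 0.07248 = 154.4 K
Heat flows outward, so T_out = T_in − ΔT = 180 − 154.4 = 25.6 °C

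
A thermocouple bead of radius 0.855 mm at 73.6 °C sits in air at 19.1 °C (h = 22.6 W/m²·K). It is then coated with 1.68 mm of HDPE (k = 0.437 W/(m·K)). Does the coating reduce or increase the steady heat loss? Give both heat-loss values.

Critical radius for a sphere: r_cr = 2k/h = 0.0387 m = 3.87 cm.
Outer radius after coating: r₂ = 8.55×10^-4 + 0.00168 = 0.002535 m.
Since r₁ < r_cr and r₂ ≤ r_cr, the coating moves toward the maximum at r_cr — heat loss rises.
Bare: R = 1/(4πr₁²h) = 4817 K/W; Q = 54.5/4817 = 0.0113 W.
Coated: R = R_cond + R_conv = 689.1 K/W; Q = 54.5/689.1 = 0.0791 W.

increases: 0.0113 → 0.0791 W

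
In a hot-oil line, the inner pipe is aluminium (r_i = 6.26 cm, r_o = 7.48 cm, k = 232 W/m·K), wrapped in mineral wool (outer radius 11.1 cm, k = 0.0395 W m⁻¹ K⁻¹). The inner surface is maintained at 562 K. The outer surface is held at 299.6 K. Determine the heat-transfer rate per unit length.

Q' = 165 W/m

Treat each layer as a resistance in series:
  R'_aluminium = ln(0.0748/0.0626)/(2πk) = 0.1781/(2π·232) = 1.221×10^-4 m·K/W
  R'_mineral wool = ln(0.111/0.0748)/(2πk) = 0.3947/(2π·0.0395) = 1.590 m·K/W
ΣR = 1.221×10^-4 + 1.590 = 1.590 m·K/W
Q' = ΔT/ΣR = (562 K − 299.6 K)/1.590 = 165 W/m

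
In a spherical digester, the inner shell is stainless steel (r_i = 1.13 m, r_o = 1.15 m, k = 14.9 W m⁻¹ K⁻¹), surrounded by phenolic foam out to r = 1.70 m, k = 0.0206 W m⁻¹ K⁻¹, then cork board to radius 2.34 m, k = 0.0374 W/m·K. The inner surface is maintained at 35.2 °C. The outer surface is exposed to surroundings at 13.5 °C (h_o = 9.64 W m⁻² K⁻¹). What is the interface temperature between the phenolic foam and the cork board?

T = 18.7 °C

Treat each layer as a resistance in series:
  R_stainless steel = (1/1.13 − 1/1.15)/(4πk) = 0.01539/(4π·14.9) = 8.220×10^-5 K/W
  R_phenolic foam = (1/1.15 − 1/1.70)/(4πk) = 0.2813/(4π·0.0206) = 1.087 K/W
  R_cork board = (1/1.70 − 1/2.34)/(4πk) = 0.1609/(4π·0.0374) = 0.3423 K/W
  R_conv,out = 1/(4πr²h) = 1/(4π·2.34²·9.64) = 0.001508 K/W
ΣR = 8.220×10^-5 + 1.087 + 0.3423 + 0.001508 = 1.431 K/W
Q = ΔT/ΣR = (35.2 °C − 13.5 °C)/1.431 = 15.16 W
From the inner boundary to the phenolic foam/cork board interface, ΣR_partial = 1.087 K/W.
T_interface = T_in − Q·ΣR_partial = 35.2 °C − (15.16)(1.087) = 18.7 °C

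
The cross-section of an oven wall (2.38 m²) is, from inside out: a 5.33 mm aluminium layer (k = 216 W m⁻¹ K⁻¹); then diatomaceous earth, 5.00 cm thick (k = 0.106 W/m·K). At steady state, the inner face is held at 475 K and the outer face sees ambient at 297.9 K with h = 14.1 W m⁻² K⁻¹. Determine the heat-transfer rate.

Series thermal resistances, inner to outer:
  R_aluminium = L/(kA) = 0.00533/(216·2.38) = 1.037×10^-5 K/W
  R_diatomaceous earth = L/(kA) = 0.0500/(0.106·2.38) = 0.1982 K/W
  R_conv,out = 1/(hA) = 1/(14.1·2.38) = 0.02980 K/W
ΣR = 1.037×10^-5 + 0.1982 + 0.02980 = 0.2280 K/W
Q = ΔT/ΣR = (475 K − 297.9 K)/0.2280 = 777 W

Q = 777 W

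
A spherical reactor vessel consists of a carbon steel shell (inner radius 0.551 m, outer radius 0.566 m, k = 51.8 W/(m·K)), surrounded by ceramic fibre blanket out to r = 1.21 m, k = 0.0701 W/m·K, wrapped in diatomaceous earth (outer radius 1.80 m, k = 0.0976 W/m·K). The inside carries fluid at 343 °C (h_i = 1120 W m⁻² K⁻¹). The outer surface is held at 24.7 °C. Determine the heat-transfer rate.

Treat each layer as a resistance in series:
  R_conv,in = 1/(4πr²h) = 1/(4π·0.551²·1120) = 2.340×10^-4 K/W
  R_carbon steel = (1/0.551 − 1/0.566)/(4πk) = 0.04810/(4π·51.8) = 7.389×10^-5 K/W
  R_ceramic fibre blanket = (1/0.566 − 1/1.21)/(4πk) = 0.9403/(4π·0.0701) = 1.067 K/W
  R_diatomaceous earth = (1/1.21 − 1/1.80)/(4πk) = 0.2709/(4π·0.0976) = 0.2209 K/W
ΣR = 2.340×10^-4 + 7.389×10^-5 + 1.067 + 0.2209 = 1.288 K/W
Q = ΔT/ΣR = (343 °C − 24.7 °C)/1.288 = 247 W

Q = 247 W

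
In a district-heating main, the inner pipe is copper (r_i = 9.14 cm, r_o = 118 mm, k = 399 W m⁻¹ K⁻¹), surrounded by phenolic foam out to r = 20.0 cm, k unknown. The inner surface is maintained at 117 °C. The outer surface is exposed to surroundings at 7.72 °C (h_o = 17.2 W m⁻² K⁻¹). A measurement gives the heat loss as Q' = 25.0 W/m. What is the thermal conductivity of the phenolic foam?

k = 0.0194 W/m·K

ΣR = ΔT/Q' = |117 − 7.72|/25.0 = 4.371 m·K/W
Known resistances:
  R'_copper = ln(0.118/0.0914)/(2πk) = 0.2554/(2π·399) = 1.019×10^-4 m·K/W
  R'_conv,out = 1/(2πr h) = 1/(2π·0.200·17.2) = 0.04627 m·K/W
R_phenolic foam = ΣR − ΣR_known = 4.371 − 0.04637 = 4.325 m·K/W
ln(r₂/r₁)/(2πk) = 4.325 ⇒ k = 0.5276/(2π·4.325) = 0.0194 W/m·K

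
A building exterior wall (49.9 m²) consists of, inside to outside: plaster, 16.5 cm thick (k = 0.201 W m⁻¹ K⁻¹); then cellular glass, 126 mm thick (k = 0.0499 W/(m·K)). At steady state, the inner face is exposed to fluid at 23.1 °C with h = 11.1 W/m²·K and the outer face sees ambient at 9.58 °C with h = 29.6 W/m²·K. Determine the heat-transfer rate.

Q = 194 W

Treat each layer as a resistance in series:
  R_conv,in = 1/(hA) = 1/(11.1·49.9) = 0.001805 K/W
  R_plaster = L/(kA) = 0.165/(0.201·49.9) = 0.01645 K/W
  R_cellular glass = L/(kA) = 0.126/(0.0499·49.9) = 0.05060 K/W
  R_conv,out = 1/(hA) = 1/(29.6·49.9) = 6.770×10^-4 K/W
ΣR = 0.001805 + 0.01645 + 0.05060 + 6.770×10^-4 = 0.06953 K/W
Q = ΔT/ΣR = (23.1 °C − 9.58 °C)/0.06953 = 194 W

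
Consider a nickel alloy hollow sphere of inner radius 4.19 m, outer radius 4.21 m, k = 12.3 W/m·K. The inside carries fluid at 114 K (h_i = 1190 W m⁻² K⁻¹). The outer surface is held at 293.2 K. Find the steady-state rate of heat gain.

Treat each layer as a resistance in series:
  R_conv,in = 1/(4πr²h) = 1/(4π·4.19²·1190) = 3.809×10^-6 K/W
  R_nickel alloy = (1/4.19 − 1/4.21)/(4πk) = 0.001134/(4π·12.3) = 7.335×10^-6 K/W
ΣR = 3.809×10^-6 + 7.335×10^-6 = 1.114×10^-5 K/W
Q = ΔT/ΣR = (114 K − 293.2 K)/1.114×10^-5 = -1.61×10^7 W
(Negative Q ⇒ heat flows inward; heat gain = 1.61×10^7 W.)

Q = 16100 kW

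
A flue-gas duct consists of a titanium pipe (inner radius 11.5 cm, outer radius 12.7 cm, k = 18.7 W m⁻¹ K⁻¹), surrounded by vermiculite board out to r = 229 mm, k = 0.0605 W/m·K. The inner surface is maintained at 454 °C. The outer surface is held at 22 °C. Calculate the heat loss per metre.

Q' = 278 W/m

Series thermal resistances, inner to outer:
  R'_titanium = ln(0.127/0.115)/(2πk) = 0.09925/(2π·18.7) = 8.448×10^-4 m·K/W
  R'_vermiculite board = ln(0.229/0.127)/(2πk) = 0.5895/(2π·0.0605) = 1.551 m·K/W
ΣR = 8.448×10^-4 + 1.551 = 1.552 m·K/W
Q' = ΔT/ΣR = (454 °C − 22 °C)/1.552 = 278 W/m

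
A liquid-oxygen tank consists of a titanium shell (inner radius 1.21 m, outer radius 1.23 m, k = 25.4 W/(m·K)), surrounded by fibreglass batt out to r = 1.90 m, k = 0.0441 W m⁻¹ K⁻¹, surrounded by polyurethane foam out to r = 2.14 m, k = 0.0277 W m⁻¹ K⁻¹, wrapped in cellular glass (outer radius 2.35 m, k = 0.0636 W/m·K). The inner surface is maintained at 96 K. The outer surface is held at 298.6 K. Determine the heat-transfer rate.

Q = 274 W

Series thermal resistances, inner to outer:
  R_titanium = (1/1.21 − 1/1.23)/(4πk) = 0.01344/(4π·25.4) = 4.210×10^-5 K/W
  R_fibreglass batt = (1/1.23 − 1/1.90)/(4πk) = 0.2867/(4π·0.0441) = 0.5173 K/W
  R_polyurethane foam = (1/1.90 − 1/2.14)/(4πk) = 0.05903/(4π·0.0277) = 0.1696 K/W
  R_cellular glass = (1/2.14 − 1/2.35)/(4πk) = 0.04176/(4π·0.0636) = 0.05225 K/W
ΣR = 4.210×10^-5 + 0.5173 + 0.1696 + 0.05225 = 0.7392 K/W
Q = ΔT/ΣR = (96 K − 298.6 K)/0.7392 = -274 W
(Negative Q ⇒ heat flows inward; heat gain = 274 W.)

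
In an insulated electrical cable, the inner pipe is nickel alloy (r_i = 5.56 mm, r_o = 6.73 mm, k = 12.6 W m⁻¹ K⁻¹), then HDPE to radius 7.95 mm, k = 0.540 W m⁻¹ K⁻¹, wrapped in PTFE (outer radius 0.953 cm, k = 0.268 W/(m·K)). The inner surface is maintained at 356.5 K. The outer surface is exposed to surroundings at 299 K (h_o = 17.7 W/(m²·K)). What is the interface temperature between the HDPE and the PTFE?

Treat each layer as a resistance in series:
  R'_nickel alloy = ln(0.00673/0.00556)/(2πk) = 0.1910/(2π·12.6) = 0.002412 m·K/W
  R'_HDPE = ln(0.00795/0.00673)/(2πk) = 0.1666/(2π·0.540) = 0.04910 m·K/W
  R'_PTFE = ln(0.00953/0.00795)/(2πk) = 0.1813/(2π·0.268) = 0.1077 m·K/W
  R'_conv,out = 1/(2πr h) = 1/(2π·0.00953·17.7) = 0.9435 m·K/W
ΣR = 0.002412 + 0.04910 + 0.1077 + 0.9435 = 1.103 m·K/W
Q' = ΔT/ΣR = (356.5 K − 299 K)/1.103 = 52.13 W/m
From the inner boundary to the HDPE/PTFE interface, ΣR_partial = 0.05151 m·K/W.
T_interface = T_in − Q'·ΣR_partial = 356.5 K − (52.13)(0.05151) = 353.8 K

T = 353.8 K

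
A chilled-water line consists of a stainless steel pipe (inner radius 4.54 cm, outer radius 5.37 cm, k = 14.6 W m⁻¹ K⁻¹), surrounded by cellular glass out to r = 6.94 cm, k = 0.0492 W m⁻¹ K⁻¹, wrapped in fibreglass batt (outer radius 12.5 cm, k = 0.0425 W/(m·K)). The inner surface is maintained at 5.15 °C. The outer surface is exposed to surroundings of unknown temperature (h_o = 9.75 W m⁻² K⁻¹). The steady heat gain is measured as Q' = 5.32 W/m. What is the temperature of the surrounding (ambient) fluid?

T_out = 22.0 °C

Sum the resistances:
  R'_stainless steel = ln(0.0537/0.0454)/(2πk) = 0.1679/(2π·14.6) = 0.001830 m·K/W
  R'_cellular glass = ln(0.0694/0.0537)/(2πk) = 0.2565/(2π·0.0492) = 0.8297 m·K/W
  R'_fibreglass batt = ln(0.125/0.0694)/(2πk) = 0.5884/(2π·0.0425) = 2.204 m·K/W
  R'_conv,out = 1/(2πr h) = 1/(2π·0.125·9.75) = 0.1306 m·K/W
ΣR = 3.166 m·K/W
ΔT = Q'·ΣR = 5.32 × 3.166 = 16.84 K
Heat flows inward, so T_out = T_in + ΔT = 5.15 + 16.84 = 22.0 °C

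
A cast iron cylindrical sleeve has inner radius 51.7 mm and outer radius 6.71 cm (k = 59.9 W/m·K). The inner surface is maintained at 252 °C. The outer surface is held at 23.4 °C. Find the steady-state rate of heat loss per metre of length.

Q' = 2πk·ΔT/ln(r₂/r₁) = 2π × 59.9 × 228.6 / ln(0.0671/0.0517) = 3.30×10^5 W/m

Q' = 3.30×10^5 W/m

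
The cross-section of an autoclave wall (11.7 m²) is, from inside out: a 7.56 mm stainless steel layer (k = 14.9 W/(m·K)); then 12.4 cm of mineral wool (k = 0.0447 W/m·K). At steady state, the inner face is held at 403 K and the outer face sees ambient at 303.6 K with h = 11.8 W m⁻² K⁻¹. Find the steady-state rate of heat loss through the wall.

Treat each layer as a resistance in series:
  R_stainless steel = L/(kA) = 0.00756/(14.9·11.7) = 4.337×10^-5 K/W
  R_mineral wool = L/(kA) = 0.124/(0.0447·11.7) = 0.2371 K/W
  R_conv,out = 1/(hA) = 1/(11.8·11.7) = 0.007243 K/W
ΣR = 4.337×10^-5 + 0.2371 + 0.007243 = 0.2444 K/W
Q = ΔT/ΣR = (403 K − 303.6 K)/0.2444 = 407 W

Q = 407 W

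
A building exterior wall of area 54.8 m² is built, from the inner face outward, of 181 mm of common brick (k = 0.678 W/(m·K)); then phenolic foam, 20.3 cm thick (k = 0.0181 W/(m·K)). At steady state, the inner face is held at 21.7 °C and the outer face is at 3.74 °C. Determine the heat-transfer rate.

Resistance network (inner→outer):
  R_common brick = L/(kA) = 0.181/(0.678·54.8) = 0.004872 K/W
  R_phenolic foam = L/(kA) = 0.203/(0.0181·54.8) = 0.2047 K/W
ΣR = 0.004872 + 0.2047 = 0.2096 K/W
Q = ΔT/ΣR = (21.7 °C − 3.74 °C)/0.2096 = 85.7 W

Q = 85.7 W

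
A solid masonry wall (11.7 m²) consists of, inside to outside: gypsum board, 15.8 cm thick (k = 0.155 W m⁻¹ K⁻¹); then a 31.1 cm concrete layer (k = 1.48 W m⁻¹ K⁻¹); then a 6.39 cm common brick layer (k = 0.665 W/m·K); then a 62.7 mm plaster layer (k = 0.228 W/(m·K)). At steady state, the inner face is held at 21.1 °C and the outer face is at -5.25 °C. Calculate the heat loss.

Q = 193 W

Series thermal resistances, inner to outer:
  R_gypsum board = L/(kA) = 0.158/(0.155·11.7) = 0.08712 K/W
  R_concrete = L/(kA) = 0.311/(1.48·11.7) = 0.01796 K/W
  R_common brick = L/(kA) = 0.0639/(0.665·11.7) = 0.008213 K/W
  R_plaster = L/(kA) = 0.0627/(0.228·11.7) = 0.02350 K/W
ΣR = 0.08712 + 0.01796 + 0.008213 + 0.02350 = 0.1368 K/W
Q = ΔT/ΣR = (21.1 °C − -5.25 °C)/0.1368 = 193 W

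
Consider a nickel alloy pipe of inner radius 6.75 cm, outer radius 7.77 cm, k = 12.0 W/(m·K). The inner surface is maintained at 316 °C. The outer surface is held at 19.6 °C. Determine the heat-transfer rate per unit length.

Q' = 2πk·ΔT/ln(r₂/r₁) = 2π × 12.0 × 296.4 / ln(0.0777/0.0675) = 1.59×10^5 W/m

Q' = 159 kW/m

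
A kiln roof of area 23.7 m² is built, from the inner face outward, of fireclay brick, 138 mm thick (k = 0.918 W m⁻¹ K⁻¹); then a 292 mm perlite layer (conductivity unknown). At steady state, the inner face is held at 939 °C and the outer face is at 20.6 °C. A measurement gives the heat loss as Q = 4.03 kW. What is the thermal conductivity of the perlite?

k = 0.0556 W/m·K

ΣR = ΔT/Q = |939 − 20.6|/4030 = 0.2279 K/W
Known resistances:
  R_fireclay brick = L/(kA) = 0.138/(0.918·23.7) = 0.006343 K/W
R_perlite = ΣR − ΣR_known = 0.2279 − 0.006343 = 0.2216 K/W
L/(kA) = 0.2216 ⇒ k = 0.292/(0.2216·23.7) = 0.0556 W/m·K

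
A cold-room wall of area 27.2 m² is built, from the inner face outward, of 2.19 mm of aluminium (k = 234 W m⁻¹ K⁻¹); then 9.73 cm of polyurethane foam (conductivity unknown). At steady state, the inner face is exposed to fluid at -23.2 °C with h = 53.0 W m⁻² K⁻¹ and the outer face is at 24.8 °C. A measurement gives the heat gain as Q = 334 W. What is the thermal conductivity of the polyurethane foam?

ΣR = ΔT/Q = |-23.2 − 24.8|/334 = 0.1437 K/W
Known resistances:
  R_conv,in = 1/(hA) = 1/(53.0·27.2) = 6.937×10^-4 K/W
  R_aluminium = L/(kA) = 0.00219/(234·27.2) = 3.441×10^-7 K/W
R_polyurethane foam = ΣR − ΣR_known = 0.1437 − 6.940×10^-4 = 0.1430 K/W
L/(kA) = 0.1430 ⇒ k = 0.0973/(0.1430·27.2) = 0.0250 W/m·K

k = 0.0250 W/m·K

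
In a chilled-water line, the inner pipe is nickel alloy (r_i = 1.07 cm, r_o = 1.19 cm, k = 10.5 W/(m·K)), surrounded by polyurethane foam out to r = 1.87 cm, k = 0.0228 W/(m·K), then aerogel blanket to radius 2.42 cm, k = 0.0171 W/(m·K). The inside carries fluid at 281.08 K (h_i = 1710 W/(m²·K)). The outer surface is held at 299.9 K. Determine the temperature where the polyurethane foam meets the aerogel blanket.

Series thermal resistances, inner to outer:
  R'_conv,in = 1/(2πr h) = 1/(2π·0.0107·1710) = 0.008698 m·K/W
  R'_nickel alloy = ln(0.0119/0.0107)/(2πk) = 0.1063/(2π·10.5) = 0.001611 m·K/W
  R'_polyurethane foam = ln(0.0187/0.0119)/(2πk) = 0.4520/(2π·0.0228) = 3.155 m·K/W
  R'_aerogel blanket = ln(0.0242/0.0187)/(2πk) = 0.2578/(2π·0.0171) = 2.400 m·K/W
ΣR = 0.008698 + 0.001611 + 3.155 + 2.400 = 5.565 m·K/W
Q' = ΔT/ΣR = (281.08 K − 299.9 K)/5.565 = -3.382 W/m
From the inner boundary to the polyurethane foam/aerogel blanket interface, ΣR_partial = 3.165 m·K/W.
T_interface = T_in − Q'·ΣR_partial = 281.08 K − (-3.382)(3.165) = 291.8 K

T = 291.8 K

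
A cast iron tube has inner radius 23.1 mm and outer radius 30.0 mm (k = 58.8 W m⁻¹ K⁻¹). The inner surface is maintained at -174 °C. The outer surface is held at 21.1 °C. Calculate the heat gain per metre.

Q' = 276 kW/m

Q' = 2πk·ΔT/ln(r₂/r₁) = 2π × 58.8 × 195.1 / ln(0.0300/0.0231) = 2.76×10^5 W/m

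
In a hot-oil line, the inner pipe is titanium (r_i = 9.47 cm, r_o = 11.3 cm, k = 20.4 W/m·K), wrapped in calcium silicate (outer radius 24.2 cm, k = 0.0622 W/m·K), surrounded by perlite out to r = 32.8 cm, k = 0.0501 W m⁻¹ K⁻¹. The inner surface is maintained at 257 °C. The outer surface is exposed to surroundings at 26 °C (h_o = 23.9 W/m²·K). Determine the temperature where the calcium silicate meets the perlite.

T = 104 °C

Resistance network (inner→outer):
  R'_titanium = ln(0.113/0.0947)/(2πk) = 0.1767/(2π·20.4) = 0.001378 m·K/W
  R'_calcium silicate = ln(0.242/0.113)/(2πk) = 0.7615/(2π·0.0622) = 1.949 m·K/W
  R'_perlite = ln(0.328/0.242)/(2πk) = 0.3041/(2π·0.0501) = 0.9660 m·K/W
  R'_conv,out = 1/(2πr h) = 1/(2π·0.328·23.9) = 0.02030 m·K/W
ΣR = 0.001378 + 1.949 + 0.9660 + 0.02030 = 2.937 m·K/W
Q' = ΔT/ΣR = (257 °C − 26 °C)/2.937 = 78.65 W/m
From the inner boundary to the calcium silicate/perlite interface, ΣR_partial = 1.950 m·K/W.
T_interface = T_in − Q'·ΣR_partial = 257 °C − (78.65)(1.950) = 104 °C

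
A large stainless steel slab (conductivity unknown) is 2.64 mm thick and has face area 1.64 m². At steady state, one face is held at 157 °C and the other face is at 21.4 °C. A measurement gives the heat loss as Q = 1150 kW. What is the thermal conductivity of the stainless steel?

ΣR = ΔT/Q = |157 − 21.4|/1.15×10^6 = 1.179×10^-4 K/W
L/(kA) = 1.179×10^-4 ⇒ k = 0.00264/(1.179×10^-4·1.64) = 13.7 W/m·K

k = 13.7 W/m·K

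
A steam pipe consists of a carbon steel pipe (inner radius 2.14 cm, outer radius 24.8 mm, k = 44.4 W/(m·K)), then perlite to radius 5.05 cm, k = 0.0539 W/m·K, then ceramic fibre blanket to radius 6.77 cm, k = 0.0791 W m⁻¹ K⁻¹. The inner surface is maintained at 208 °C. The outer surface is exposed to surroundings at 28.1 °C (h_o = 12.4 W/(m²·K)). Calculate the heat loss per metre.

Series thermal resistances, inner to outer:
  R'_carbon steel = ln(0.0248/0.0214)/(2πk) = 0.1475/(2π·44.4) = 5.286×10^-4 m·K/W
  R'_perlite = ln(0.0505/0.0248)/(2πk) = 0.7111/(2π·0.0539) = 2.100 m·K/W
  R'_ceramic fibre blanket = ln(0.0677/0.0505)/(2πk) = 0.2931/(2π·0.0791) = 0.5898 m·K/W
  R'_conv,out = 1/(2πr h) = 1/(2π·0.0677·12.4) = 0.1896 m·K/W
ΣR = 5.286×10^-4 + 2.100 + 0.5898 + 0.1896 = 2.880 m·K/W
Q' = ΔT/ΣR = (208 °C − 28.1 °C)/2.880 = 62.5 W/m

Q' = 62.5 W/m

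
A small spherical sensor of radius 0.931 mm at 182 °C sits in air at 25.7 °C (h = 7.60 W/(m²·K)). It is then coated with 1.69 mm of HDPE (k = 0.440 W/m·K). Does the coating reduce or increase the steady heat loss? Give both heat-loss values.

increases: 0.0129 → 0.0948 W

Critical radius for a sphere: r_cr = 2k/h = 0.116 m = 11.6 cm.
Outer radius after coating: r₂ = 9.31×10^-4 + 0.00169 = 0.002621 m.
Since r₁ < r_cr and r₂ ≤ r_cr, the coating moves toward the maximum at r_cr — heat loss rises.
Bare: R = 1/(4πr₁²h) = 12080 K/W; Q = 156.3/12080 = 0.0129 W.
Coated: R = R_cond + R_conv = 1649 K/W; Q = 156.3/1649 = 0.0948 W.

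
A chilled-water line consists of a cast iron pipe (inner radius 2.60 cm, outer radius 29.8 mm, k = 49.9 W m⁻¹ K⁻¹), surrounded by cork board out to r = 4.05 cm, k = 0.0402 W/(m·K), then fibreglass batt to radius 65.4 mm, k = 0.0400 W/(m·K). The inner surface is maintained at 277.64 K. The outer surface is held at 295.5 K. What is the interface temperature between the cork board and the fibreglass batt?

Resistance network (inner→outer):
  R'_cast iron = ln(0.0298/0.0260)/(2πk) = 0.1364/(2π·49.9) = 4.351×10^-4 m·K/W
  R'_cork board = ln(0.0405/0.0298)/(2πk) = 0.3068/(2π·0.0402) = 1.215 m·K/W
  R'_fibreglass batt = ln(0.0654/0.0405)/(2πk) = 0.4792/(2π·0.0400) = 1.907 m·K/W
ΣR = 4.351×10^-4 + 1.215 + 1.907 = 3.122 m·K/W
Q' = ΔT/ΣR = (277.64 K − 295.5 K)/3.122 = -5.721 W/m
From the inner boundary to the cork board/fibreglass batt interface, ΣR_partial = 1.215 m·K/W.
T_interface = T_in − Q'·ΣR_partial = 277.64 K − (-5.721)(1.215) = 284.6 K

T = 284.6 K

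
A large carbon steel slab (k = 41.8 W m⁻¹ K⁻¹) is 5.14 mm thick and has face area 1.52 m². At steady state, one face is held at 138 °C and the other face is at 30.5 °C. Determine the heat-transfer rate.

Q = kA·ΔT/L = 41.8 × 1.52 × |138 °C − 30.5 °C| / 0.00514 = 1.33×10^6 W

Q = 1.33×10^6 W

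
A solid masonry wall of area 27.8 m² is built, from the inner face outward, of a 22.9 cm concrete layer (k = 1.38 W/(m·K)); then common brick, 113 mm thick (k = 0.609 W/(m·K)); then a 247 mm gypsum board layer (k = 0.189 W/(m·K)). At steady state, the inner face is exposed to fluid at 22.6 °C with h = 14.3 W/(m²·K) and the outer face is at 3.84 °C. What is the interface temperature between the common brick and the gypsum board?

Treat each layer as a resistance in series:
  R_conv,in = 1/(hA) = 1/(14.3·27.8) = 0.002515 K/W
  R_concrete = L/(kA) = 0.229/(1.38·27.8) = 0.005969 K/W
  R_common brick = L/(kA) = 0.113/(0.609·27.8) = 0.006674 K/W
  R_gypsum board = L/(kA) = 0.247/(0.189·27.8) = 0.04701 K/W
ΣR = 0.002515 + 0.005969 + 0.006674 + 0.04701 = 0.06217 K/W
Q = ΔT/ΣR = (22.6 °C − 3.84 °C)/0.06217 = 301.8 W
From the inner boundary to the common brick/gypsum board interface, ΣR_partial = 0.01516 K/W.
T_interface = T_in − Q·ΣR_partial = 22.6 °C − (301.8)(0.01516) = 18.0 °C

T = 18.0 °C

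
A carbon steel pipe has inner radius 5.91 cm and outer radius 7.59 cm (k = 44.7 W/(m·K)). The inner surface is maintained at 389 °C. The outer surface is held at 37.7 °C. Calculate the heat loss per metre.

Q' = 2πk·ΔT/ln(r₂/r₁) = 2π × 44.7 × 351.3 / ln(0.0759/0.0591) = 3.94×10^5 W/m

Q' = 394 kW/m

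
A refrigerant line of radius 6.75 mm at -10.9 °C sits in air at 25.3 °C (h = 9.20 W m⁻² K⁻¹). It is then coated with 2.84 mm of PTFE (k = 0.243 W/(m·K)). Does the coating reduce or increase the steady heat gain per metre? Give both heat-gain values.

increases: 14.1 → 17.8 W/m

Critical radius for a cylinder: r_cr = k/h = 0.0264 m = 2.64 cm.
Outer radius after coating: r₂ = 0.00675 + 0.00284 = 0.00959 m.
Since r₁ < r_cr and r₂ ≤ r_cr, the coating moves toward the maximum at r_cr — heat gain rises.
Bare: R = 1/(2πr₁h) = 2.563 m·K/W; Q = 36.2/2.563 = 14.1 W/m.
Coated: R = R_cond + R_conv = 2.034 m·K/W; Q = 36.2/2.034 = 17.8 W/m.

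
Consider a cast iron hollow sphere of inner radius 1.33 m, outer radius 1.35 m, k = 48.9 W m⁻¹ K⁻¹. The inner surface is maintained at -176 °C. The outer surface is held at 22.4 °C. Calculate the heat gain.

Q = 4πk·ΔT/(1/r₁ − 1/r₂) = 4π × 48.9 × 198.4 / (1/1.33 − 1/1.35) = 1.09×10^7 W

Q = 1.09×10^7 W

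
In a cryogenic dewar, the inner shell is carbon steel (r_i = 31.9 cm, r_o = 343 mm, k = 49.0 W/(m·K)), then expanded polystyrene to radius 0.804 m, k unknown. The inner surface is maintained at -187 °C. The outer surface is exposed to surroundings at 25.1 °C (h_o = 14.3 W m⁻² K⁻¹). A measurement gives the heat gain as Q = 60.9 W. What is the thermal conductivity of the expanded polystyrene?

ΣR = ΔT/Q = |-187 − 25.1|/60.9 = 3.483 K/W
Known resistances:
  R_carbon steel = (1/0.319 − 1/0.343)/(4πk) = 0.2193/(4π·49.0) = 3.562×10^-4 K/W
  R_conv,out = 1/(4πr²h) = 1/(4π·0.804²·14.3) = 0.008609 K/W
R_expanded polystyrene = ΣR − ΣR_known = 3.483 − 0.008965 = 3.474 K/W
(1/r₁−1/r₂)/(4πk) = 3.474 ⇒ k = 1.672/(4π·3.474) = 0.0383 W/m·K

k = 0.0383 W/m·K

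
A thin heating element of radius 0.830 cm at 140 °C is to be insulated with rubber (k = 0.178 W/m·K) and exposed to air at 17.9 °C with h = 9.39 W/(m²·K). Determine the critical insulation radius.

r_cr = 1.90 cm

For a cylinder, r_cr = k_ins/h = 0.178/9.39 = 0.0190 m = 1.90 cm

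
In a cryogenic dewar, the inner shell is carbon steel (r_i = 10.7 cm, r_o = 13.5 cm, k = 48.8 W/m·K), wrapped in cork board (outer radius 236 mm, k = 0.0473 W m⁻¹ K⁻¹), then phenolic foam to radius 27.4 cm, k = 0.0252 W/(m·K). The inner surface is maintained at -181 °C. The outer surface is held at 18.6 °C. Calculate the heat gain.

Treat each layer as a resistance in series:
  R_carbon steel = (1/0.107 − 1/0.135)/(4πk) = 1.938/(4π·48.8) = 0.003161 K/W
  R_cork board = (1/0.135 − 1/0.236)/(4πk) = 3.170/(4π·0.0473) = 5.333 K/W
  R_phenolic foam = (1/0.236 − 1/0.274)/(4πk) = 0.5877/(4π·0.0252) = 1.856 K/W
ΣR = 0.003161 + 5.333 + 1.856 = 7.192 K/W
Q = ΔT/ΣR = (-181 °C − 18.6 °C)/7.192 = -27.8 W
(Negative Q ⇒ heat flows inward; heat gain = 27.8 W.)

Q = 27.8 W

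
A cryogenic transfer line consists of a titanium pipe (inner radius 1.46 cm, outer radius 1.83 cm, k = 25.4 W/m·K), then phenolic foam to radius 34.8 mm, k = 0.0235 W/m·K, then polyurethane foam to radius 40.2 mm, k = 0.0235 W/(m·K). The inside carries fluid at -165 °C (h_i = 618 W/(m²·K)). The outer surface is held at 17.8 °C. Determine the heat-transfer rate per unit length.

Q' = 34.2 W/m

Treat each layer as a resistance in series:
  R'_conv,in = 1/(2πr h) = 1/(2π·0.0146·618) = 0.01764 m·K/W
  R'_titanium = ln(0.0183/0.0146)/(2πk) = 0.2259/(2π·25.4) = 0.001415 m·K/W
  R'_phenolic foam = ln(0.0348/0.0183)/(2πk) = 0.6427/(2π·0.0235) = 4.353 m·K/W
  R'_polyurethane foam = ln(0.0402/0.0348)/(2πk) = 0.1442/(2π·0.0235) = 0.9769 m·K/W
ΣR = 0.01764 + 0.001415 + 4.353 + 0.9769 = 5.349 m·K/W
Q' = ΔT/ΣR = (-165 °C − 17.8 °C)/5.349 = -34.2 W/m
(Negative Q' ⇒ heat flows inward; heat gain = 34.2 W/m.)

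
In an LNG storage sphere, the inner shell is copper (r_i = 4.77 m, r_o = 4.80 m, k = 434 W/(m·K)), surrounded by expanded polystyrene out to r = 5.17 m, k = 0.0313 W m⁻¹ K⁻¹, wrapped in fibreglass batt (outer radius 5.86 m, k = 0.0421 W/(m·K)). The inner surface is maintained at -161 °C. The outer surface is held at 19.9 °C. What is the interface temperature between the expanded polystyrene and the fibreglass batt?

T = -76.3 °C

Treat each layer as a resistance in series:
  R_copper = (1/4.77 − 1/4.80)/(4πk) = 0.001310/(4π·434) = 2.402×10^-7 K/W
  R_expanded polystyrene = (1/4.80 − 1/5.17)/(4πk) = 0.01491/(4π·0.0313) = 0.03791 K/W
  R_fibreglass batt = (1/5.17 − 1/5.86)/(4πk) = 0.02278/(4π·0.0421) = 0.04305 K/W
ΣR = 2.402×10^-7 + 0.03791 + 0.04305 = 0.08096 K/W
Q = ΔT/ΣR = (-161 °C − 19.9 °C)/0.08096 = -2234 W
From the inner boundary to the expanded polystyrene/fibreglass batt interface, ΣR_partial = 0.03791 K/W.
T_interface = T_in − Q·ΣR_partial = -161 °C − (-2234)(0.03791) = -76.3 °C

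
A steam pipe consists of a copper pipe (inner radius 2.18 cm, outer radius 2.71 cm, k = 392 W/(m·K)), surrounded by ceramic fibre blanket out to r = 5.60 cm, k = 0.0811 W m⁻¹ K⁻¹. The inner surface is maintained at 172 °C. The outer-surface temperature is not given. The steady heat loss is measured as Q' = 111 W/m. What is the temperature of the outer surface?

Sum the resistances:
  R'_copper = ln(0.0271/0.0218)/(2πk) = 0.2176/(2π·392) = 8.836×10^-5 m·K/W
  R'_ceramic fibre blanket = ln(0.0560/0.0271)/(2πk) = 0.7258/(2π·0.0811) = 1.424 m·K/W
ΣR = 1.424 m·K/W
ΔT = Q'·ΣR = 111 × 1.424 = 158.1 K
Heat flows outward, so T_out = T_in − ΔT = 172 − 158.1 = 13.9 °C

T_out = 13.9 °C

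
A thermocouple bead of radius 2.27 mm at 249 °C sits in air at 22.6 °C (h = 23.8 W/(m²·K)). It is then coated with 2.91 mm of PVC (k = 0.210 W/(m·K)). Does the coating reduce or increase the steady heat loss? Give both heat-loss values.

increases: 0.349 → 1.04 W

Critical radius for a sphere: r_cr = 2k/h = 0.0176 m = 1.76 cm.
Outer radius after coating: r₂ = 0.00227 + 0.00291 = 0.00518 m.
Since r₁ < r_cr and r₂ ≤ r_cr, the coating moves toward the maximum at r_cr — heat loss rises.
Bare: R = 1/(4πr₁²h) = 648.9 K/W; Q = 226.4/648.9 = 0.349 W.
Coated: R = R_cond + R_conv = 218.4 K/W; Q = 226.4/218.4 = 1.04 W.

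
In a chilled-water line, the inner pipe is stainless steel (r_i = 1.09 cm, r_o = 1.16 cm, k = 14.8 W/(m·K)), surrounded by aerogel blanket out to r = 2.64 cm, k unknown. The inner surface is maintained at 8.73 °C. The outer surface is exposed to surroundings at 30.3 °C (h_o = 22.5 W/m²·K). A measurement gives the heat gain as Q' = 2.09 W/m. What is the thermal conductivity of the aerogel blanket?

k = 0.0130 W/m·K

ΣR = ΔT/Q' = |8.73 − 30.3|/2.09 = 10.32 m·K/W
Known resistances:
  R'_stainless steel = ln(0.0116/0.0109)/(2πk) = 0.06224/(2π·14.8) = 6.693×10^-4 m·K/W
  R'_conv,out = 1/(2πr h) = 1/(2π·0.0264·22.5) = 0.2679 m·K/W
R_aerogel blanket = ΣR − ΣR_known = 10.32 − 0.2686 = 10.05 m·K/W
ln(r₂/r₁)/(2πk) = 10.05 ⇒ k = 0.8224/(2π·10.05) = 0.0130 W/m·K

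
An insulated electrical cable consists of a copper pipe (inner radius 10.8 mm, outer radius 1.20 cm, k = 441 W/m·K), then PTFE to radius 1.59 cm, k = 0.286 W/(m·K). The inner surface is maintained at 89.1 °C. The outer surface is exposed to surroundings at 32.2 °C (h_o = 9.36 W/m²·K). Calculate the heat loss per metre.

Q' = 46.4 W/m

Series thermal resistances, inner to outer:
  R'_copper = ln(0.0120/0.0108)/(2πk) = 0.1054/(2π·441) = 3.802×10^-5 m·K/W
  R'_PTFE = ln(0.0159/0.0120)/(2πk) = 0.2814/(2π·0.286) = 0.1566 m·K/W
  R'_conv,out = 1/(2πr h) = 1/(2π·0.0159·9.36) = 1.069 m·K/W
ΣR = 3.802×10^-5 + 0.1566 + 1.069 = 1.226 m·K/W
Q' = ΔT/ΣR = (89.1 °C − 32.2 °C)/1.226 = 46.4 W/m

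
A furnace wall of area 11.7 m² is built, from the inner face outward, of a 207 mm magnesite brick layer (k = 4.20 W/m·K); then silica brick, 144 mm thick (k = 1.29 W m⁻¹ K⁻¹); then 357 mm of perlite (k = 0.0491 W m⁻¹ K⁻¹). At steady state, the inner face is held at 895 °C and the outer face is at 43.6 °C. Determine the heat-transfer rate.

Treat each layer as a resistance in series:
  R_magnesite brick = L/(kA) = 0.207/(4.20·11.7) = 0.004212 K/W
  R_silica brick = L/(kA) = 0.144/(1.29·11.7) = 0.009541 K/W
  R_perlite = L/(kA) = 0.357/(0.0491·11.7) = 0.6214 K/W
ΣR = 0.004212 + 0.009541 + 0.6214 = 0.6352 K/W
Q = ΔT/ΣR = (895 °C − 43.6 °C)/0.6352 = 1340 W

Q = 1340 W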